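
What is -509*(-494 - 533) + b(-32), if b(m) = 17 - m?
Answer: 522792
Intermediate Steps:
-509*(-494 - 533) + b(-32) = -509*(-494 - 533) + (17 - 1*(-32)) = -509*(-1027) + (17 + 32) = 522743 + 49 = 522792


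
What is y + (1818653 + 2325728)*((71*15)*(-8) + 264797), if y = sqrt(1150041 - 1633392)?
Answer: 1062109529537 + I*sqrt(483351) ≈ 1.0621e+12 + 695.23*I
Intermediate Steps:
y = I*sqrt(483351) (y = sqrt(-483351) = I*sqrt(483351) ≈ 695.23*I)
y + (1818653 + 2325728)*((71*15)*(-8) + 264797) = I*sqrt(483351) + (1818653 + 2325728)*((71*15)*(-8) + 264797) = I*sqrt(483351) + 4144381*(1065*(-8) + 264797) = I*sqrt(483351) + 4144381*(-8520 + 264797) = I*sqrt(483351) + 4144381*256277 = I*sqrt(483351) + 1062109529537 = 1062109529537 + I*sqrt(483351)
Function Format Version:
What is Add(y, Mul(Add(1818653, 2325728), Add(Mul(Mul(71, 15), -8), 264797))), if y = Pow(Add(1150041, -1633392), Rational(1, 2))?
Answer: Add(1062109529537, Mul(I, Pow(483351, Rational(1, 2)))) ≈ Add(1.0621e+12, Mul(695.23, I))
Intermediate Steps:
y = Mul(I, Pow(483351, Rational(1, 2))) (y = Pow(-483351, Rational(1, 2)) = Mul(I, Pow(483351, Rational(1, 2))) ≈ Mul(695.23, I))
Add(y, Mul(Add(1818653, 2325728), Add(Mul(Mul(71, 15), -8), 264797))) = Add(Mul(I, Pow(483351, Rational(1, 2))), Mul(Add(1818653, 2325728), Add(Mul(Mul(71, 15), -8), 264797))) = Add(Mul(I, Pow(483351, Rational(1, 2))), Mul(4144381, Add(Mul(1065, -8), 264797))) = Add(Mul(I, Pow(483351, Rational(1, 2))), Mul(4144381, Add(-8520, 264797))) = Add(Mul(I, Pow(483351, Rational(1, 2))), Mul(4144381, 256277)) = Add(Mul(I, Pow(483351, Rational(1, 2))), 1062109529537) = Add(1062109529537, Mul(I, Pow(483351, Rational(1, 2))))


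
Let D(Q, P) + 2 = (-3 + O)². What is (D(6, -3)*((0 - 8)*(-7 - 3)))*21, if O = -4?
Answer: 78960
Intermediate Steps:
D(Q, P) = 47 (D(Q, P) = -2 + (-3 - 4)² = -2 + (-7)² = -2 + 49 = 47)
(D(6, -3)*((0 - 8)*(-7 - 3)))*21 = (47*((0 - 8)*(-7 - 3)))*21 = (47*(-8*(-10)))*21 = (47*80)*21 = 3760*21 = 78960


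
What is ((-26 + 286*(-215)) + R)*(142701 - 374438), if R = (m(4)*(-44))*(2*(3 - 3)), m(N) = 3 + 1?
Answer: 14255533292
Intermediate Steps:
m(N) = 4
R = 0 (R = (4*(-44))*(2*(3 - 3)) = -352*0 = -176*0 = 0)
((-26 + 286*(-215)) + R)*(142701 - 374438) = ((-26 + 286*(-215)) + 0)*(142701 - 374438) = ((-26 - 61490) + 0)*(-231737) = (-61516 + 0)*(-231737) = -61516*(-231737) = 14255533292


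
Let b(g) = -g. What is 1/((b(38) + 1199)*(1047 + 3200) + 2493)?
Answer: 1/4933260 ≈ 2.0271e-7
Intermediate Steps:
1/((b(38) + 1199)*(1047 + 3200) + 2493) = 1/((-1*38 + 1199)*(1047 + 3200) + 2493) = 1/((-38 + 1199)*4247 + 2493) = 1/(1161*4247 + 2493) = 1/(4930767 + 2493) = 1/4933260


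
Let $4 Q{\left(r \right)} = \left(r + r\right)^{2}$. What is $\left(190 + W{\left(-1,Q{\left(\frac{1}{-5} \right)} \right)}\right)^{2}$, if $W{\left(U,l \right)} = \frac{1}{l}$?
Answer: $46225$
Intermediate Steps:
$Q{\left(r \right)} = r^{2}$ ($Q{\left(r \right)} = \frac{\left(r + r\right)^{2}}{4} = \frac{\left(2 r\right)^{2}}{4} = \frac{4 r^{2}}{4} = r^{2}$)
$\left(190 + W{\left(-1,Q{\left(\frac{1}{-5} \right)} \right)}\right)^{2} = \left(190 + \frac{1}{\left(\frac{1}{-5}\right)^{2}}\right)^{2} = \left(190 + \frac{1}{\left(- \frac{1}{5}\right)^{2}}\right)^{2} = \left(190 + \frac{1}{\frac{1}{25}}\right)^{2} = \left(190 + 25\right)^{2} = 215^{2} = 46225$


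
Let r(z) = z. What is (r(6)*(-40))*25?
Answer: -6000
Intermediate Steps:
(r(6)*(-40))*25 = (6*(-40))*25 = -240*25 = -6000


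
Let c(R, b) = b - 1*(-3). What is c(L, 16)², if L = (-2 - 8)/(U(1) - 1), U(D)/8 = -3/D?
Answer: 361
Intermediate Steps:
U(D) = -24/D (U(D) = 8*(-3/D) = -24/D)
L = ⅖ (L = (-2 - 8)/(-24/1 - 1) = -10/(-24*1 - 1) = -10/(-24 - 1) = -10/(-25) = -10*(-1/25) = ⅖ ≈ 0.40000)
c(R, b) = 3 + b (c(R, b) = b + 3 = 3 + b)
c(L, 16)² = (3 + 16)² = 19² = 361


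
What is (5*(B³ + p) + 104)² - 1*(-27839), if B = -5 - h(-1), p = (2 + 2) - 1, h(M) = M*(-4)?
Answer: 12460515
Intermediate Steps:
h(M) = -4*M
p = 3 (p = 4 - 1 = 3)
B = -9 (B = -5 - (-4)*(-1) = -5 - 1*4 = -5 - 4 = -9)
(5*(B³ + p) + 104)² - 1*(-27839) = (5*((-9)³ + 3) + 104)² - 1*(-27839) = (5*(-729 + 3) + 104)² + 27839 = (5*(-726) + 104)² + 27839 = (-3630 + 104)² + 27839 = (-3526)² + 27839 = 12432676 + 27839 = 12460515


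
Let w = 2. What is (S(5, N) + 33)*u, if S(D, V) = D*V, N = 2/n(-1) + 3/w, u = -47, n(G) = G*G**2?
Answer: -2867/2 ≈ -1433.5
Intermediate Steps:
n(G) = G**3
N = -1/2 (N = 2/((-1)**3) + 3/2 = 2/(-1) + 3*(1/2) = 2*(-1) + 3/2 = -2 + 3/2 = -1/2 ≈ -0.50000)
(S(5, N) + 33)*u = (5*(-1/2) + 33)*(-47) = (-5/2 + 33)*(-47) = (61/2)*(-47) = -2867/2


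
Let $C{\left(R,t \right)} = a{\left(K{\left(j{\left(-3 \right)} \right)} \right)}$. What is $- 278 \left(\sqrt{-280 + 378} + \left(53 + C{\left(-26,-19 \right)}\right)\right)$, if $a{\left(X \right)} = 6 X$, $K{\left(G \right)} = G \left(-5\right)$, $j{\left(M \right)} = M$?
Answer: $-39754 - 1946 \sqrt{2} \approx -42506.0$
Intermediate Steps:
$K{\left(G \right)} = - 5 G$
$C{\left(R,t \right)} = 90$ ($C{\left(R,t \right)} = 6 \left(\left(-5\right) \left(-3\right)\right) = 6 \cdot 15 = 90$)
$- 278 \left(\sqrt{-280 + 378} + \left(53 + C{\left(-26,-19 \right)}\right)\right) = - 278 \left(\sqrt{-280 + 378} + \left(53 + 90\right)\right) = - 278 \left(\sqrt{98} + 143\right) = - 278 \left(7 \sqrt{2} + 143\right) = - 278 \left(143 + 7 \sqrt{2}\right) = -39754 - 1946 \sqrt{2}$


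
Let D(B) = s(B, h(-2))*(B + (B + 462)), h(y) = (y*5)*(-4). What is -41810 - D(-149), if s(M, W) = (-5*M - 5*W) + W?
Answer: -137750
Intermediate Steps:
h(y) = -20*y (h(y) = (5*y)*(-4) = -20*y)
s(M, W) = -5*M - 4*W
D(B) = (-160 - 5*B)*(462 + 2*B) (D(B) = (-5*B - (-80)*(-2))*(B + (B + 462)) = (-5*B - 4*40)*(B + (462 + B)) = (-5*B - 160)*(462 + 2*B) = (-160 - 5*B)*(462 + 2*B))
-41810 - D(-149) = -41810 - (-10)*(32 - 149)*(231 - 149) = -41810 - (-10)*(-117)*82 = -41810 - 1*95940 = -41810 - 95940 = -137750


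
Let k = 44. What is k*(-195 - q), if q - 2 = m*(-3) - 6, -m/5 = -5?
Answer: -5104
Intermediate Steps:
m = 25 (m = -5*(-5) = 25)
q = -79 (q = 2 + (25*(-3) - 6) = 2 + (-75 - 6) = 2 - 81 = -79)
k*(-195 - q) = 44*(-195 - 1*(-79)) = 44*(-195 + 79) = 44*(-116) = -5104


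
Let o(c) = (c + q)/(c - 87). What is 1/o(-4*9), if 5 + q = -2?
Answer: 123/43 ≈ 2.8605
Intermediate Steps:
q = -7 (q = -5 - 2 = -7)
o(c) = (-7 + c)/(-87 + c) (o(c) = (c - 7)/(c - 87) = (-7 + c)/(-87 + c))
1/o(-4*9) = 1/((-7 - 4*9)/(-87 - 4*9)) = 1/((-7 - 36)/(-87 - 36)) = 1/(-43/(-123)) = 1/(-1/123*(-43)) = 1/(43/123) = 123/43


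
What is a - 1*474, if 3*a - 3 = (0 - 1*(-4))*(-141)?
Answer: -661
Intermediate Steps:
a = -187 (a = 1 + ((0 - 1*(-4))*(-141))/3 = 1 + ((0 + 4)*(-141))/3 = 1 + (4*(-141))/3 = 1 + (⅓)*(-564) = 1 - 188 = -187)
a - 1*474 = -187 - 1*474 = -187 - 474 = -661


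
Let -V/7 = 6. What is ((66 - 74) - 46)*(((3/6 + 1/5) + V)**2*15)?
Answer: -13816089/10 ≈ -1.3816e+6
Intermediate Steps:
V = -42 (V = -7*6 = -42)
((66 - 74) - 46)*(((3/6 + 1/5) + V)**2*15) = ((66 - 74) - 46)*(((3/6 + 1/5) - 42)**2*15) = (-8 - 46)*(((3*(1/6) + 1*(1/5)) - 42)**2*15) = -54*((1/2 + 1/5) - 42)**2*15 = -54*(7/10 - 42)**2*15 = -54*(-413/10)**2*15 = -4605363*15/50 = -54*511707/20 = -13816089/10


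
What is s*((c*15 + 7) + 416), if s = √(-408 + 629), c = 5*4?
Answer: 723*√221 ≈ 10748.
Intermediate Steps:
c = 20
s = √221 ≈ 14.866
s*((c*15 + 7) + 416) = √221*((20*15 + 7) + 416) = √221*((300 + 7) + 416) = √221*(307 + 416) = √221*723 = 723*√221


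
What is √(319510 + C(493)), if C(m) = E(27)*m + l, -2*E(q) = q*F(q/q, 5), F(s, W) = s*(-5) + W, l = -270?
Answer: 2*√79810 ≈ 565.01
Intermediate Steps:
F(s, W) = W - 5*s (F(s, W) = -5*s + W = W - 5*s)
E(q) = 0 (E(q) = -q*(5 - 5*q/q)/2 = -q*(5 - 5*1)/2 = -q*(5 - 5)/2 = -q*0/2 = -½*0 = 0)
C(m) = -270 (C(m) = 0*m - 270 = 0 - 270 = -270)
√(319510 + C(493)) = √(319510 - 270) = √319240 = 2*√79810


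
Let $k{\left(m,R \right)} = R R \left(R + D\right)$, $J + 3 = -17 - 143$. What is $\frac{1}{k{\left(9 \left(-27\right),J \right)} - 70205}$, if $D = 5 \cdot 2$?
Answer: $- \frac{1}{4135262} \approx -2.4182 \cdot 10^{-7}$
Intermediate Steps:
$D = 10$
$J = -163$ ($J = -3 - 160 = -163$)
$k{\left(m,R \right)} = R^{2} \left(10 + R\right)$ ($k{\left(m,R \right)} = R R \left(R + 10\right) = R^{2} \left(10 + R\right)$)
$\frac{1}{k{\left(9 \left(-27\right),J \right)} - 70205} = \frac{1}{\left(-163\right)^{2} \left(10 - 163\right) - 70205} = \frac{1}{26569 \left(-153\right) - 70205} = \frac{1}{-4065057 - 70205} = \frac{1}{-4135262} = - \frac{1}{4135262}$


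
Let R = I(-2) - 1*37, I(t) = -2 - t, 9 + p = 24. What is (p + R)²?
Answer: 484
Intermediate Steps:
p = 15 (p = -9 + 24 = 15)
R = -37 (R = (-2 - 1*(-2)) - 1*37 = (-2 + 2) - 37 = 0 - 37 = -37)
(p + R)² = (15 - 37)² = (-22)² = 484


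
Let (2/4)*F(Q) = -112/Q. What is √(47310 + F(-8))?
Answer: √47338 ≈ 217.57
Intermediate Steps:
F(Q) = -224/Q (F(Q) = 2*(-112/Q) = -224/Q)
√(47310 + F(-8)) = √(47310 - 224/(-8)) = √(47310 - 224*(-⅛)) = √(47310 + 28) = √47338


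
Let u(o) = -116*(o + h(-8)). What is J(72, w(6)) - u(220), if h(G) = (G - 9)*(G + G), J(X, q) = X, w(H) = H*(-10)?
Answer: 57144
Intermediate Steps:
w(H) = -10*H
h(G) = 2*G*(-9 + G) (h(G) = (-9 + G)*(2*G) = 2*G*(-9 + G))
u(o) = -31552 - 116*o (u(o) = -116*(o + 2*(-8)*(-9 - 8)) = -116*(o + 2*(-8)*(-17)) = -116*(o + 272) = -116*(272 + o) = -31552 - 116*o)
J(72, w(6)) - u(220) = 72 - (-31552 - 116*220) = 72 - (-31552 - 25520) = 72 - 1*(-57072) = 72 + 57072 = 57144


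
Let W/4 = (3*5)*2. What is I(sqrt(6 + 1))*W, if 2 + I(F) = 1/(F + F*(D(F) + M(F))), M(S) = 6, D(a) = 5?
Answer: -240 + 10*sqrt(7)/7 ≈ -236.22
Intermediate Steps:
W = 120 (W = 4*((3*5)*2) = 4*(15*2) = 4*30 = 120)
I(F) = -2 + 1/(12*F) (I(F) = -2 + 1/(F + F*(5 + 6)) = -2 + 1/(F + F*11) = -2 + 1/(F + 11*F) = -2 + 1/(12*F))
I(sqrt(6 + 1))*W = (-2 + 1/(12*(sqrt(6 + 1))))*120 = (-2 + 1/(12*(sqrt(7))))*120 = (-2 + (sqrt(7)/7)/12)*120 = (-2 + sqrt(7)/84)*120 = -240 + 10*sqrt(7)/7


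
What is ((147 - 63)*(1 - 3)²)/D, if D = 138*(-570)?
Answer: -28/6555 ≈ -0.0042716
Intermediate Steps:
D = -78660
((147 - 63)*(1 - 3)²)/D = ((147 - 63)*(1 - 3)²)/(-78660) = (84*(-2)²)*(-1/78660) = (84*4)*(-1/78660) = 336*(-1/78660) = -28/6555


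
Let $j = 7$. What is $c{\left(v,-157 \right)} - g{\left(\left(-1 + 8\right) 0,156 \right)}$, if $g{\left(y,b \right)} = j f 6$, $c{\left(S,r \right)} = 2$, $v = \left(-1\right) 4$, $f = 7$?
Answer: $-292$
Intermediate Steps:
$v = -4$
$g{\left(y,b \right)} = 294$ ($g{\left(y,b \right)} = 7 \cdot 7 \cdot 6 = 49 \cdot 6 = 294$)
$c{\left(v,-157 \right)} - g{\left(\left(-1 + 8\right) 0,156 \right)} = 2 - 294 = -292$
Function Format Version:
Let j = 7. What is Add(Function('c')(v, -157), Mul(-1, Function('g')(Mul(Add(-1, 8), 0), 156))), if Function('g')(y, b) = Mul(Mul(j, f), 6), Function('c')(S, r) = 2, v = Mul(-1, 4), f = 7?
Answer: -292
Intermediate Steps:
v = -4
Function('g')(y, b) = 294 (Function('g')(y, b) = Mul(Mul(7, 7), 6) = Mul(49, 6) = 294)
Add(Function('c')(v, -157), Mul(-1, Function('g')(Mul(Add(-1, 8), 0), 156))) = Add(2, Mul(-1, 294)) = Add(2, -294) = -292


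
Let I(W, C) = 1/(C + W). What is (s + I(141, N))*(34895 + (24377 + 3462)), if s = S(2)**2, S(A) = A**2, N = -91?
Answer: 25124967/25 ≈ 1.0050e+6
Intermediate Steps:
s = 16 (s = (2**2)**2 = 4**2 = 16)
(s + I(141, N))*(34895 + (24377 + 3462)) = (16 + 1/(-91 + 141))*(34895 + (24377 + 3462)) = (16 + 1/50)*(34895 + 27839) = (16 + 1/50)*62734 = (801/50)*62734 = 25124967/25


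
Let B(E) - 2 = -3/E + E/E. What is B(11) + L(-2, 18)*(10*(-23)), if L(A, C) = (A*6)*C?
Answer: 546510/11 ≈ 49683.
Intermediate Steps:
B(E) = 3 - 3/E (B(E) = 2 + (-3/E + E/E) = 2 + (-3/E + 1) = 2 + (1 - 3/E) = 3 - 3/E)
L(A, C) = 6*A*C (L(A, C) = (6*A)*C = 6*A*C)
B(11) + L(-2, 18)*(10*(-23)) = (3 - 3/11) + (6*(-2)*18)*(10*(-23)) = (3 - 3*1/11) - 216*(-230) = (3 - 3/11) + 49680 = 30/11 + 49680 = 546510/11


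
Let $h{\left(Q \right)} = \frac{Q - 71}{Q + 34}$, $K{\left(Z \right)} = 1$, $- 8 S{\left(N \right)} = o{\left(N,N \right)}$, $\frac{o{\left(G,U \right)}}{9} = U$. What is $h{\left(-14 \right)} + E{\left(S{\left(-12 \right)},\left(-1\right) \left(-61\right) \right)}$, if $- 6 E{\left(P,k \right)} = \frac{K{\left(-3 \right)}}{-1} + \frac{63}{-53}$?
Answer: $- \frac{2471}{636} \approx -3.8852$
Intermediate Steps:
$o{\left(G,U \right)} = 9 U$
$S{\left(N \right)} = - \frac{9 N}{8}$
$E{\left(P,k \right)} = \frac{58}{159}$ ($E{\left(P,k \right)} = - \frac{1 \frac{1}{-1} + \frac{63}{-53}}{6} = - \frac{1 \left(-1\right) + 63 \left(- \frac{1}{53}\right)}{6} = - \frac{-1 - \frac{63}{53}}{6} = \left(- \frac{1}{6}\right) \left(- \frac{116}{53}\right) = \frac{58}{159}$)
$h{\left(Q \right)} = \frac{-71 + Q}{34 + Q}$ ($h{\left(Q \right)} = \frac{Q - 71}{34 + Q} = \frac{-71 + Q}{34 + Q}$)
$h{\left(-14 \right)} + E{\left(S{\left(-12 \right)},\left(-1\right) \left(-61\right) \right)} = \frac{-71 - 14}{34 - 14} + \frac{58}{159} = \frac{1}{20} \left(-85\right) + \frac{58}{159} = - \frac{17}{4} + \frac{58}{159} = - \frac{2471}{636}$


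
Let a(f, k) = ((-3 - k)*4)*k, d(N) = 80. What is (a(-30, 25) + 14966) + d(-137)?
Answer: 12246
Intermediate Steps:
a(f, k) = k*(-12 - 4*k) (a(f, k) = (-12 - 4*k)*k = k*(-12 - 4*k))
(a(-30, 25) + 14966) + d(-137) = (-4*25*(3 + 25) + 14966) + 80 = (-4*25*28 + 14966) + 80 = (-2800 + 14966) + 80 = 12166 + 80 = 12246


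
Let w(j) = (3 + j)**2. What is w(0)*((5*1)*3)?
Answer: 135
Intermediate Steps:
w(0)*((5*1)*3) = (3 + 0)**2*((5*1)*3) = 3**2*(5*3) = 9*15 = 135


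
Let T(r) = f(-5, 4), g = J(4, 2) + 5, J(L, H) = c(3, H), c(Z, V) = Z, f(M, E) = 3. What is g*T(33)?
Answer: 24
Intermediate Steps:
J(L, H) = 3
g = 8 (g = 3 + 5 = 8)
T(r) = 3
g*T(33) = 8*3 = 24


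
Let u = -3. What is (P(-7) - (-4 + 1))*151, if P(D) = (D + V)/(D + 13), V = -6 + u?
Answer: 151/3 ≈ 50.333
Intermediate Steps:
V = -9 (V = -6 - 3 = -9)
P(D) = (-9 + D)/(13 + D) (P(D) = (D - 9)/(D + 13) = (-9 + D)/(13 + D))
(P(-7) - (-4 + 1))*151 = ((-9 - 7)/(13 - 7) - (-4 + 1))*151 = (-16/6 - 1*(-3))*151 = ((1/6)*(-16) + 3)*151 = (-8/3 + 3)*151 = (1/3)*151 = 151/3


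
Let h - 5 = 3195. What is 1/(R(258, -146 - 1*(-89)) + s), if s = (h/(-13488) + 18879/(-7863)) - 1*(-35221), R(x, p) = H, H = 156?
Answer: 2209503/78159758432 ≈ 2.8269e-5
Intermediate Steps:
h = 3200 (h = 5 + 3195 = 3200)
R(x, p) = 156
s = 77815075964/2209503 (s = (3200/(-13488) + 18879/(-7863)) - 1*(-35221) = (3200*(-1/13488) + 18879*(-1/7863)) + 35221 = (-200/843 - 6293/2621) + 35221 = -5829199/2209503 + 35221 = 77815075964/2209503 ≈ 35218.)
1/(R(258, -146 - 1*(-89)) + s) = 1/(156 + 77815075964/2209503) = 1/(78159758432/2209503) = 2209503/78159758432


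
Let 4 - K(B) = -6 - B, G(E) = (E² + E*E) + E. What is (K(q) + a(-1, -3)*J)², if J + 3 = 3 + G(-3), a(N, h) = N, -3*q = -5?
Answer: 100/9 ≈ 11.111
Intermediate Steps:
q = 5/3 (q = -⅓*(-5) = 5/3 ≈ 1.6667)
G(E) = E + 2*E² (G(E) = (E² + E²) + E = 2*E² + E = E + 2*E²)
K(B) = 10 + B (K(B) = 4 - (-6 - B) = 4 + (6 + B) = 10 + B)
J = 15 (J = -3 + (3 - 3*(1 + 2*(-3))) = -3 + (3 - 3*(1 - 6)) = -3 + (3 - 3*(-5)) = -3 + (3 + 15) = -3 + 18 = 15)
(K(q) + a(-1, -3)*J)² = ((10 + 5/3) - 1*15)² = (35/3 - 15)² = (-10/3)² = 100/9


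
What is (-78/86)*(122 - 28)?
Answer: -3666/43 ≈ -85.256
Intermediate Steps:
(-78/86)*(122 - 28) = -78*1/86*94 = -39/43*94 = -3666/43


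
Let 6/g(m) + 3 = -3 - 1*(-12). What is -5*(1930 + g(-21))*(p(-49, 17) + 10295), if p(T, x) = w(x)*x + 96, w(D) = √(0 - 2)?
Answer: -100325105 - 164135*I*√2 ≈ -1.0033e+8 - 2.3212e+5*I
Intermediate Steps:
g(m) = 1 (g(m) = 6/(-3 + (-3 - 1*(-12))) = 6/(-3 + (-3 + 12)) = 6/(-3 + 9) = 6/6 = 6*(⅙) = 1)
w(D) = I*√2 (w(D) = √(-2) = I*√2)
p(T, x) = 96 + I*x*√2 (p(T, x) = (I*√2)*x + 96 = I*x*√2 + 96 = 96 + I*x*√2)
-5*(1930 + g(-21))*(p(-49, 17) + 10295) = -5*(1930 + 1)*((96 + I*17*√2) + 10295) = -9655*((96 + 17*I*√2) + 10295) = -9655*(10391 + 17*I*√2) = -5*(20065021 + 32827*I*√2) = -100325105 - 164135*I*√2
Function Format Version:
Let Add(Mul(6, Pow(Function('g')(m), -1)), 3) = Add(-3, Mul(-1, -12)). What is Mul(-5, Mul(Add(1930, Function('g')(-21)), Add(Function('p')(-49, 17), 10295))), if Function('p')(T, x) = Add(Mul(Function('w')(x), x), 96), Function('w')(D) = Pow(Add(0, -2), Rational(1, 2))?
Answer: Add(-100325105, Mul(-164135, I, Pow(2, Rational(1, 2)))) ≈ Add(-1.0033e+8, Mul(-2.3212e+5, I))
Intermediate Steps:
Function('g')(m) = 1 (Function('g')(m) = Mul(6, Pow(Add(-3, Add(-3, Mul(-1, -12))), -1)) = Mul(6, Pow(Add(-3, Add(-3, 12)), -1)) = Mul(6, Pow(Add(-3, 9), -1)) = Mul(6, Pow(6, -1)) = Mul(6, Rational(1, 6)) = 1)
Function('w')(D) = Mul(I, Pow(2, Rational(1, 2))) (Function('w')(D) = Pow(-2, Rational(1, 2)) = Mul(I, Pow(2, Rational(1, 2))))
Function('p')(T, x) = Add(96, Mul(I, x, Pow(2, Rational(1, 2)))) (Function('p')(T, x) = Add(Mul(Mul(I, Pow(2, Rational(1, 2))), x), 96) = Add(Mul(I, x, Pow(2, Rational(1, 2))), 96) = Add(96, Mul(I, x, Pow(2, Rational(1, 2)))))
Mul(-5, Mul(Add(1930, Function('g')(-21)), Add(Function('p')(-49, 17), 10295))) = Mul(-5, Mul(Add(1930, 1), Add(Add(96, Mul(I, 17, Pow(2, Rational(1, 2)))), 10295))) = Mul(-5, Mul(1931, Add(Add(96, Mul(17, I, Pow(2, Rational(1, 2)))), 10295))) = Mul(-5, Mul(1931, Add(10391, Mul(17, I, Pow(2, Rational(1, 2)))))) = Mul(-5, Add(20065021, Mul(32827, I, Pow(2, Rational(1, 2))))) = Add(-100325105, Mul(-164135, I, Pow(2, Rational(1, 2))))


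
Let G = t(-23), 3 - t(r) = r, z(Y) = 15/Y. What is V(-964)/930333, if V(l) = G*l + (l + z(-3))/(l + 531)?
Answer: -10851743/402834189 ≈ -0.026938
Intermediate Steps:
t(r) = 3 - r
G = 26 (G = 3 - 1*(-23) = 3 + 23 = 26)
V(l) = 26*l + (-5 + l)/(531 + l) (V(l) = 26*l + (l + 15/(-3))/(l + 531) = 26*l + (l + 15*(-⅓))/(531 + l) = 26*l + (l - 5)/(531 + l) = 26*l + (-5 + l)/(531 + l))
V(-964)/930333 = ((-5 + 26*(-964)² + 13807*(-964))/(531 - 964))/930333 = ((-5 + 26*929296 - 13309948)/(-433))*(1/930333) = -(-5 + 24161696 - 13309948)/433*(1/930333) = -1/433*10851743*(1/930333) = -10851743/433*1/930333 = -10851743/402834189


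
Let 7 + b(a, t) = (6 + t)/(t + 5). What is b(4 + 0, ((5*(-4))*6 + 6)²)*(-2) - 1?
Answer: 143009/13001 ≈ 11.000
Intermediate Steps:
b(a, t) = -7 + (6 + t)/(5 + t) (b(a, t) = -7 + (6 + t)/(t + 5) = -7 + (6 + t)/(5 + t))
b(4 + 0, ((5*(-4))*6 + 6)²)*(-2) - 1 = ((-29 - 6*((5*(-4))*6 + 6)²)/(5 + ((5*(-4))*6 + 6)²))*(-2) - 1 = ((-29 - 6*(-20*6 + 6)²)/(5 + (-20*6 + 6)²))*(-2) - 1 = ((-29 - 6*(-120 + 6)²)/(5 + (-120 + 6)²))*(-2) - 1 = ((-29 - 6*(-114)²)/(5 + (-114)²))*(-2) - 1 = ((-29 - 6*12996)/(5 + 12996))*(-2) - 1 = ((-29 - 77976)/13001)*(-2) - 1 = ((1/13001)*(-78005))*(-2) - 1 = -78005/13001*(-2) - 1 = 156010/13001 - 1 = 143009/13001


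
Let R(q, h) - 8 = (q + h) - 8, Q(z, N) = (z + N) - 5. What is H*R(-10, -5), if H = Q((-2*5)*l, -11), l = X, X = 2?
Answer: 540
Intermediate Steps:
l = 2
Q(z, N) = -5 + N + z (Q(z, N) = (N + z) - 5 = -5 + N + z)
R(q, h) = h + q (R(q, h) = 8 + ((q + h) - 8) = 8 + ((h + q) - 8) = 8 + (-8 + h + q) = h + q)
H = -36 (H = -5 - 11 - 2*5*2 = -5 - 11 - 10*2 = -5 - 11 - 20 = -36)
H*R(-10, -5) = -36*(-5 - 10) = -36*(-15) = 540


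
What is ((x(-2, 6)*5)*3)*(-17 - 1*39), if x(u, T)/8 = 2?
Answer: -13440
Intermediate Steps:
x(u, T) = 16 (x(u, T) = 8*2 = 16)
((x(-2, 6)*5)*3)*(-17 - 1*39) = ((16*5)*3)*(-17 - 1*39) = (80*3)*(-17 - 39) = 240*(-56) = -13440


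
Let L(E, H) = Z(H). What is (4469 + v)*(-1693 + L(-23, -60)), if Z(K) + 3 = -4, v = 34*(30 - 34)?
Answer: -7366100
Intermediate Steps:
v = -136 (v = 34*(-4) = -136)
Z(K) = -7 (Z(K) = -3 - 4 = -7)
L(E, H) = -7
(4469 + v)*(-1693 + L(-23, -60)) = (4469 - 136)*(-1693 - 7) = 4333*(-1700) = -7366100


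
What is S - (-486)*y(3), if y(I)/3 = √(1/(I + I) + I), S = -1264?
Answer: -1264 + 243*√114 ≈ 1330.5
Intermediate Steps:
y(I) = 3*√(I + 1/(2*I)) (y(I) = 3*√(1/(I + I) + I) = 3*√(1/(2*I) + I) = 3*√(I + 1/(2*I)))
S - (-486)*y(3) = -1264 - (-486)*3*√(2/3 + 4*3)/2 = -1264 - (-486)*3*√(2*(⅓) + 12)/2 = -1264 - (-486)*3*√(⅔ + 12)/2 = -1264 - (-486)*3*√(38/3)/2 = -1264 - (-486)*3*(√114/3)/2 = -1264 - (-486)*√114/2 = -1264 - (-243)*√114 = -1264 + 243*√114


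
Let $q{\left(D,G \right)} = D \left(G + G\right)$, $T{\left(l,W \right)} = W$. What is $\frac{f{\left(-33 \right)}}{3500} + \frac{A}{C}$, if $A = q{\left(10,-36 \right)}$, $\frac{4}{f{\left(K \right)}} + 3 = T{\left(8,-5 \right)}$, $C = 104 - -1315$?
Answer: $- \frac{1680473}{3311000} \approx -0.50754$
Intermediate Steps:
$C = 1419$ ($C = 104 + 1315 = 1419$)
$f{\left(K \right)} = - \frac{1}{2}$ ($f{\left(K \right)} = \frac{4}{-3 - 5} = \frac{4}{-8} = 4 \left(- \frac{1}{8}\right) = - \frac{1}{2}$)
$q{\left(D,G \right)} = 2 D G$ ($q{\left(D,G \right)} = D 2 G = 2 D G$)
$A = -720$ ($A = 2 \cdot 10 \left(-36\right) = -720$)
$\frac{f{\left(-33 \right)}}{3500} + \frac{A}{C} = - \frac{1}{2 \cdot 3500} - \frac{720}{1419} = \left(- \frac{1}{2}\right) \frac{1}{3500} - \frac{240}{473} = - \frac{1}{7000} - \frac{240}{473} = - \frac{1680473}{3311000}$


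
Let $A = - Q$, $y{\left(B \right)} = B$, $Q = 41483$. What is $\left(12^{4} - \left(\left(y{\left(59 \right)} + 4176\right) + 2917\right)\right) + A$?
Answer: $-27899$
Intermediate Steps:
$A = -41483$ ($A = \left(-1\right) 41483 = -41483$)
$\left(12^{4} - \left(\left(y{\left(59 \right)} + 4176\right) + 2917\right)\right) + A = \left(12^{4} - \left(\left(59 + 4176\right) + 2917\right)\right) - 41483 = \left(20736 - \left(4235 + 2917\right)\right) - 41483 = \left(20736 - 7152\right) - 41483 = 13584 - 41483 = -27899$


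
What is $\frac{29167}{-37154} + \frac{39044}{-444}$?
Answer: $- \frac{365897731}{4124094} \approx -88.722$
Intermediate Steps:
$\frac{29167}{-37154} + \frac{39044}{-444} = 29167 \left(- \frac{1}{37154}\right) + 39044 \left(- \frac{1}{444}\right) = - \frac{29167}{37154} - \frac{9761}{111} = - \frac{365897731}{4124094}$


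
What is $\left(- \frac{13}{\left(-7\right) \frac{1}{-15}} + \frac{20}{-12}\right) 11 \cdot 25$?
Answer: $- \frac{170500}{21} \approx -8119.0$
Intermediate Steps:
$\left(- \frac{13}{\left(-7\right) \frac{1}{-15}} + \frac{20}{-12}\right) 11 \cdot 25 = \left(- \frac{13}{\left(-7\right) \left(- \frac{1}{15}\right)} + 20 \left(- \frac{1}{12}\right)\right) 11 \cdot 25 = \left(- \frac{13}{\frac{7}{15}} - \frac{5}{3}\right) 11 \cdot 25 = \left(\left(-13\right) \frac{15}{7} - \frac{5}{3}\right) 11 \cdot 25 = \left(- \frac{195}{7} - \frac{5}{3}\right) 11 \cdot 25 = \left(- \frac{620}{21}\right) 11 \cdot 25 = \left(- \frac{6820}{21}\right) 25 = - \frac{170500}{21}$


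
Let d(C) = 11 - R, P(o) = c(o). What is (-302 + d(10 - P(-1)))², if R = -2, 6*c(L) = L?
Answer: 83521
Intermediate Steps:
c(L) = L/6
P(o) = o/6
d(C) = 13 (d(C) = 11 - 1*(-2) = 11 + 2 = 13)
(-302 + d(10 - P(-1)))² = (-302 + 13)² = (-289)² = 83521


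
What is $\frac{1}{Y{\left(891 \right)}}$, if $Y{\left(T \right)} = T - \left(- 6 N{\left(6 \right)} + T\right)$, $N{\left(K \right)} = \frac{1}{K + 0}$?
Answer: $1$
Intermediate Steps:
$N{\left(K \right)} = \frac{1}{K}$
$Y{\left(T \right)} = 1$ ($Y{\left(T \right)} = T - \left(- \frac{6}{6} + T\right) = T - \left(\left(-6\right) \frac{1}{6} + T\right) = T - \left(-1 + T\right) = 1$)
$\frac{1}{Y{\left(891 \right)}} = 1^{-1} = 1$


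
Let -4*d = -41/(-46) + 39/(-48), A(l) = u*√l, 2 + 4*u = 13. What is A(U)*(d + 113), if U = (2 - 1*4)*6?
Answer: 1829377*I*√3/2944 ≈ 1076.3*I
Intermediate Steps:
U = -12 (U = (2 - 4)*6 = -2*6 = -12)
u = 11/4 (u = -½ + (¼)*13 = -½ + 13/4 = 11/4 ≈ 2.7500)
A(l) = 11*√l/4
d = -29/1472 (d = -(-41/(-46) + 39/(-48))/4 = -(-41*(-1/46) + 39*(-1/48))/4 = -(41/46 - 13/16)/4 = -¼*29/368 = -29/1472 ≈ -0.019701)
A(U)*(d + 113) = (11*√(-12)/4)*(-29/1472 + 113) = (11*(2*I*√3)/4)*(166307/1472) = (11*I*√3/2)*(166307/1472) = 1829377*I*√3/2944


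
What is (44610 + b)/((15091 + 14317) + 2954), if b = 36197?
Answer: 80807/32362 ≈ 2.4970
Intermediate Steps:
(44610 + b)/((15091 + 14317) + 2954) = (44610 + 36197)/((15091 + 14317) + 2954) = 80807/(29408 + 2954) = 80807/32362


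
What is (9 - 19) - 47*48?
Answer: -2266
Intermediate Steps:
(9 - 19) - 47*48 = -10 - 2256 = -2266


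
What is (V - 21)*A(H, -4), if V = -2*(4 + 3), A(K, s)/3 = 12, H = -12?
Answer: -1260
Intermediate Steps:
A(K, s) = 36 (A(K, s) = 3*12 = 36)
V = -14 (V = -2*7 = -14)
(V - 21)*A(H, -4) = (-14 - 21)*36 = -35*36 = -1260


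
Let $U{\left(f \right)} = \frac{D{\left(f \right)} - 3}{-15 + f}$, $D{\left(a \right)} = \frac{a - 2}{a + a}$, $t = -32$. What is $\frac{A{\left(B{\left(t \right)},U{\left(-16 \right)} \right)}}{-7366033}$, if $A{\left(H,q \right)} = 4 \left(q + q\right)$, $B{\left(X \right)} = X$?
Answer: $- \frac{39}{456694046} \approx -8.5396 \cdot 10^{-8}$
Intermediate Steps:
$D{\left(a \right)} = \frac{-2 + a}{2 a}$
$U{\left(f \right)} = \frac{-3 + \frac{-2 + f}{2 f}}{-15 + f}$ ($U{\left(f \right)} = \frac{\frac{-2 + f}{2 f} - 3}{-15 + f} = \frac{-3 + \frac{-2 + f}{2 f}}{-15 + f}$)
$A{\left(H,q \right)} = 8 q$ ($A{\left(H,q \right)} = 4 \cdot 2 q = 8 q$)
$\frac{A{\left(B{\left(t \right)},U{\left(-16 \right)} \right)}}{-7366033} = \frac{8 \frac{-2 - -80}{2 \left(-16\right) \left(-15 - 16\right)}}{-7366033} = 8 \cdot \frac{1}{2} \left(- \frac{1}{16}\right) \frac{1}{-31} \left(-2 + 80\right) \left(- \frac{1}{7366033}\right) = 8 \cdot \frac{1}{2} \left(- \frac{1}{16}\right) \left(- \frac{1}{31}\right) 78 \left(- \frac{1}{7366033}\right) = 8 \cdot \frac{39}{496} \left(- \frac{1}{7366033}\right) = \frac{39}{62} \left(- \frac{1}{7366033}\right) = - \frac{39}{456694046}$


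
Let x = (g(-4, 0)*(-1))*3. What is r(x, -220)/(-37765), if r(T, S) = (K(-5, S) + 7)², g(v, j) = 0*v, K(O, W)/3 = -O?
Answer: -484/37765 ≈ -0.012816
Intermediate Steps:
K(O, W) = -3*O (K(O, W) = 3*(-O) = -3*O)
g(v, j) = 0
x = 0 (x = (0*(-1))*3 = 0*3 = 0)
r(T, S) = 484 (r(T, S) = (-3*(-5) + 7)² = (15 + 7)² = 22² = 484)
r(x, -220)/(-37765) = 484/(-37765) = 484*(-1/37765) = -484/37765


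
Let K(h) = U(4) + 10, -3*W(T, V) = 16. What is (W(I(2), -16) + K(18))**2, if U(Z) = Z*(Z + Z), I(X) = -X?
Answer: 12100/9 ≈ 1344.4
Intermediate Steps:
W(T, V) = -16/3 (W(T, V) = -1/3*16 = -16/3)
U(Z) = 2*Z**2 (U(Z) = Z*(2*Z) = 2*Z**2)
K(h) = 42 (K(h) = 2*4**2 + 10 = 2*16 + 10 = 32 + 10 = 42)
(W(I(2), -16) + K(18))**2 = (-16/3 + 42)**2 = (110/3)**2 = 12100/9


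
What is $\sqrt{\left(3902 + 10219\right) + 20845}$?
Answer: $\sqrt{34966} \approx 186.99$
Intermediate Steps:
$\sqrt{\left(3902 + 10219\right) + 20845} = \sqrt{14121 + 20845} = \sqrt{34966}$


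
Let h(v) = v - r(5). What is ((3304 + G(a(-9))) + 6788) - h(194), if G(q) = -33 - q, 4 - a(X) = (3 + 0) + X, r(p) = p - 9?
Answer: 9851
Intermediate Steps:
r(p) = -9 + p
a(X) = 1 - X (a(X) = 4 - ((3 + 0) + X) = 4 - (3 + X) = 4 + (-3 - X) = 1 - X)
h(v) = 4 + v (h(v) = v - (-9 + 5) = v - 1*(-4) = v + 4 = 4 + v)
((3304 + G(a(-9))) + 6788) - h(194) = ((3304 + (-33 - (1 - 1*(-9)))) + 6788) - (4 + 194) = ((3304 + (-33 - (1 + 9))) + 6788) - 1*198 = ((3304 + (-33 - 1*10)) + 6788) - 198 = ((3304 + (-33 - 10)) + 6788) - 198 = ((3304 - 43) + 6788) - 198 = (3261 + 6788) - 198 = 10049 - 198 = 9851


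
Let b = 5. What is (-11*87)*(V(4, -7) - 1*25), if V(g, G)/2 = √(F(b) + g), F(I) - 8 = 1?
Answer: 23925 - 1914*√13 ≈ 17024.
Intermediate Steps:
F(I) = 9 (F(I) = 8 + 1 = 9)
V(g, G) = 2*√(9 + g)
(-11*87)*(V(4, -7) - 1*25) = (-11*87)*(2*√(9 + 4) - 1*25) = -957*(2*√13 - 25) = -957*(-25 + 2*√13) = 23925 - 1914*√13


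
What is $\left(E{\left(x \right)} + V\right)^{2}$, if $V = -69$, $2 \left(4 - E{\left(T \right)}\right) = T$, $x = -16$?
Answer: $3249$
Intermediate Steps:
$E{\left(T \right)} = 4 - \frac{T}{2}$
$\left(E{\left(x \right)} + V\right)^{2} = \left(\left(4 - -8\right) - 69\right)^{2} = \left(\left(4 + 8\right) - 69\right)^{2} = \left(12 - 69\right)^{2} = \left(-57\right)^{2} = 3249$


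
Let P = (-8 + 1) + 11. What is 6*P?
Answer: 24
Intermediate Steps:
P = 4 (P = -7 + 11 = 4)
6*P = 6*4 = 24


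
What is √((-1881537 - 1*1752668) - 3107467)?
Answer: 2*I*√1685418 ≈ 2596.5*I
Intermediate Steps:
√((-1881537 - 1*1752668) - 3107467) = √((-1881537 - 1752668) - 3107467) = √(-3634205 - 3107467) = √(-6741672) = 2*I*√1685418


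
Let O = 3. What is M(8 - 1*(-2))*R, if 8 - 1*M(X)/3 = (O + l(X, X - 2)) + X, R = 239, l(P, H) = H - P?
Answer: -2151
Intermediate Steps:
M(X) = 21 - 3*X (M(X) = 24 - 3*((3 + ((X - 2) - X)) + X) = 24 - 3*((3 + ((-2 + X) - X)) + X) = 24 - 3*((3 - 2) + X) = 24 - 3*(1 + X) = 24 + (-3 - 3*X) = 21 - 3*X)
M(8 - 1*(-2))*R = (21 - 3*(8 - 1*(-2)))*239 = (21 - 3*(8 + 2))*239 = (21 - 3*10)*239 = (21 - 30)*239 = -9*239 = -2151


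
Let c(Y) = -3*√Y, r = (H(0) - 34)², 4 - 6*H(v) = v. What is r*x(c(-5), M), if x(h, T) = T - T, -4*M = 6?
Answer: 0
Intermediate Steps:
M = -3/2 (M = -¼*6 = -3/2 ≈ -1.5000)
H(v) = ⅔ - v/6
r = 10000/9 (r = ((⅔ - ⅙*0) - 34)² = ((⅔ + 0) - 34)² = (⅔ - 34)² = (-100/3)² = 10000/9 ≈ 1111.1)
x(h, T) = 0
r*x(c(-5), M) = (10000/9)*0 = 0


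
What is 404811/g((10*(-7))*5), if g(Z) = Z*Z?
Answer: 404811/122500 ≈ 3.3046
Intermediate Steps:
g(Z) = Z²
404811/g((10*(-7))*5) = 404811/(((10*(-7))*5)²) = 404811/((-70*5)²) = 404811/((-350)²) = 404811/122500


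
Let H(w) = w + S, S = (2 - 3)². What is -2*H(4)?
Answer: -10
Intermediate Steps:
S = 1 (S = (-1)² = 1)
H(w) = 1 + w (H(w) = w + 1 = 1 + w)
-2*H(4) = -2*(1 + 4) = -2*5 = -10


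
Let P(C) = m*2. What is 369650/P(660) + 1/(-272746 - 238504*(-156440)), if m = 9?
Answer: 14782294258750009/719819550000 ≈ 20536.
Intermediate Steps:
P(C) = 18 (P(C) = 9*2 = 18)
369650/P(660) + 1/(-272746 - 238504*(-156440)) = 369650/18 + 1/(-272746 - 238504*(-156440)) = 369650*(1/18) - 1/156440/(-511250) = 184825/9 - 1/511250*(-1/156440) = 184825/9 + 1/79979950000 = 14782294258750009/719819550000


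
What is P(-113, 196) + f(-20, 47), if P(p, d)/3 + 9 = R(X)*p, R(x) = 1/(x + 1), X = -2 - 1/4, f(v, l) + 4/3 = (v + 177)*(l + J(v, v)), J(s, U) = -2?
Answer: 109618/15 ≈ 7307.9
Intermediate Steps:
f(v, l) = -4/3 + (-2 + l)*(177 + v) (f(v, l) = -4/3 + (v + 177)*(l - 2) = -4/3 + (177 + v)*(-2 + l) = -4/3 + (-2 + l)*(177 + v))
X = -9/4 (X = -2 - 1*1/4 = -2 - 1/4 = -9/4 ≈ -2.2500)
R(x) = 1/(1 + x)
P(p, d) = -27 - 12*p/5 (P(p, d) = -27 + 3*(p/(1 - 9/4)) = -27 + 3*(p/(-5/4)) = -27 + 3*(-4*p/5) = -27 - 12*p/5)
P(-113, 196) + f(-20, 47) = (-27 - 12/5*(-113)) + (-1066/3 - 2*(-20) + 177*47 + 47*(-20)) = (-27 + 1356/5) + (-1066/3 + 40 + 8319 - 940) = 1221/5 + 21191/3 = 109618/15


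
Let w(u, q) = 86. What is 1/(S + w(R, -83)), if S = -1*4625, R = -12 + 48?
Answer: -1/4539 ≈ -0.00022031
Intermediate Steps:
R = 36
S = -4625
1/(S + w(R, -83)) = 1/(-4625 + 86) = 1/(-4539) = -1/4539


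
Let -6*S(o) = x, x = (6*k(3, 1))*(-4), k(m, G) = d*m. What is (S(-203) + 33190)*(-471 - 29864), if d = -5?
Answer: -1004998550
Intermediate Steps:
k(m, G) = -5*m
x = 360 (x = (6*(-5*3))*(-4) = (6*(-15))*(-4) = -90*(-4) = 360)
S(o) = -60 (S(o) = -⅙*360 = -60)
(S(-203) + 33190)*(-471 - 29864) = (-60 + 33190)*(-471 - 29864) = 33130*(-30335) = -1004998550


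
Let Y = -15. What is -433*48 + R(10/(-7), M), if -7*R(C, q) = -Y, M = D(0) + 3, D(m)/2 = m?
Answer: -145503/7 ≈ -20786.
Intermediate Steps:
D(m) = 2*m
M = 3 (M = 2*0 + 3 = 0 + 3 = 3)
R(C, q) = -15/7 (R(C, q) = -(-1)*(-15)/7 = -⅐*15 = -15/7)
-433*48 + R(10/(-7), M) = -433*48 - 15/7 = -20784 - 15/7 = -145503/7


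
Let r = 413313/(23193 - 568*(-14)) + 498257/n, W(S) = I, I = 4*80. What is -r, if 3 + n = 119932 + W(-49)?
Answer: -65218689202/3745155105 ≈ -17.414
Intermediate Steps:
I = 320
W(S) = 320
n = 120249 (n = -3 + (119932 + 320) = -3 + 120252 = 120249)
r = 65218689202/3745155105 (r = 413313/(23193 - 568*(-14)) + 498257/120249 = 413313/(23193 - 1*(-7952)) + 498257*(1/120249) = 413313/(23193 + 7952) + 498257/120249 = 413313/31145 + 498257/120249 = 65218689202/3745155105 ≈ 17.414)
-r = -1*65218689202/3745155105 = -65218689202/3745155105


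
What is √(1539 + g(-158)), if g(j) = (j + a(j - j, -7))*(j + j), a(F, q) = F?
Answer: √51467 ≈ 226.86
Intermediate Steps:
g(j) = 2*j² (g(j) = (j + (j - j))*(j + j) = (j + 0)*(2*j) = j*(2*j) = 2*j²)
√(1539 + g(-158)) = √(1539 + 2*(-158)²) = √(1539 + 2*24964) = √(1539 + 49928) = √51467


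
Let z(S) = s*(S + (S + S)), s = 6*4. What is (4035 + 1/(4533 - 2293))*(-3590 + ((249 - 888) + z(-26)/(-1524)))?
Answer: -4852961533727/284480 ≈ -1.7059e+7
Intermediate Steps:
s = 24
z(S) = 72*S (z(S) = 24*(S + (S + S)) = 24*(S + 2*S) = 24*(3*S) = 72*S)
(4035 + 1/(4533 - 2293))*(-3590 + ((249 - 888) + z(-26)/(-1524))) = (4035 + 1/(4533 - 2293))*(-3590 + ((249 - 888) + (72*(-26))/(-1524))) = (4035 + 1/2240)*(-3590 + (-639 - 1872*(-1/1524))) = (4035 + 1/2240)*(-3590 + (-639 + 156/127)) = 9038401*(-3590 - 80997/127)/2240 = (9038401/2240)*(-536927/127) = -4852961533727/284480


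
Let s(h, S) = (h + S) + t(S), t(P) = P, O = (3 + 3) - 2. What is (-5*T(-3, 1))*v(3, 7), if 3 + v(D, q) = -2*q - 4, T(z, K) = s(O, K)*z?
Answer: -1890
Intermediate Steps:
O = 4 (O = 6 - 2 = 4)
s(h, S) = h + 2*S (s(h, S) = (h + S) + S = (S + h) + S = h + 2*S)
T(z, K) = z*(4 + 2*K) (T(z, K) = (4 + 2*K)*z = z*(4 + 2*K))
v(D, q) = -7 - 2*q (v(D, q) = -3 + (-2*q - 4) = -3 + (-4 - 2*q) = -7 - 2*q)
(-5*T(-3, 1))*v(3, 7) = (-10*(-3)*(2 + 1))*(-7 - 2*7) = (-10*(-3)*3)*(-7 - 14) = -5*(-18)*(-21) = 90*(-21) = -1890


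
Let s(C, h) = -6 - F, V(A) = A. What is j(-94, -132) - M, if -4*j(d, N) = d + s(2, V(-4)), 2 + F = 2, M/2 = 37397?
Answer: -74769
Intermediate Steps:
M = 74794 (M = 2*37397 = 74794)
F = 0 (F = -2 + 2 = 0)
s(C, h) = -6 (s(C, h) = -6 - 1*0 = -6 + 0 = -6)
j(d, N) = 3/2 - d/4 (j(d, N) = -(d - 6)/4 = -(-6 + d)/4 = 3/2 - d/4)
j(-94, -132) - M = (3/2 - ¼*(-94)) - 1*74794 = (3/2 + 47/2) - 74794 = 25 - 74794 = -74769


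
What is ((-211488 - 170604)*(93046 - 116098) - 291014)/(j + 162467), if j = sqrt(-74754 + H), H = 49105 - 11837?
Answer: 286191916746118/5279112715 - 1761538754*I*sqrt(37486)/5279112715 ≈ 54212.0 - 64.605*I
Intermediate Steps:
H = 37268
j = I*sqrt(37486) (j = sqrt(-74754 + 37268) = sqrt(-37486) = I*sqrt(37486) ≈ 193.61*I)
((-211488 - 170604)*(93046 - 116098) - 291014)/(j + 162467) = ((-211488 - 170604)*(93046 - 116098) - 291014)/(I*sqrt(37486) + 162467) = (-382092*(-23052) - 291014)/(162467 + I*sqrt(37486)) = (8807984784 - 291014)/(162467 + I*sqrt(37486)) = 8807693770/(162467 + I*sqrt(37486))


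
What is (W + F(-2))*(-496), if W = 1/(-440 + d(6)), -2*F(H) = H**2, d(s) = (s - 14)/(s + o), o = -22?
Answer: 872960/879 ≈ 993.13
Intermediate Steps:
d(s) = (-14 + s)/(-22 + s) (d(s) = (s - 14)/(s - 22) = (-14 + s)/(-22 + s))
F(H) = -H**2/2
W = -2/879 (W = 1/(-440 + (-14 + 6)/(-22 + 6)) = 1/(-440 - 8/(-16)) = 1/(-440 - 1/16*(-8)) = 1/(-440 + 1/2) = 1/(-879/2) = -2/879 ≈ -0.0022753)
(W + F(-2))*(-496) = (-2/879 - 1/2*(-2)**2)*(-496) = (-2/879 - 1/2*4)*(-496) = (-2/879 - 2)*(-496) = -1760/879*(-496) = 872960/879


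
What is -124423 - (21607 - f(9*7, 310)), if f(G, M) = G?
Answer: -145967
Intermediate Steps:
-124423 - (21607 - f(9*7, 310)) = -124423 - (21607 - 9*7) = -124423 - (21607 - 1*63) = -124423 - (21607 - 63) = -124423 - 1*21544 = -124423 - 21544 = -145967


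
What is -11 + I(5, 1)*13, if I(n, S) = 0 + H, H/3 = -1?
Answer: -50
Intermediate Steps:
H = -3 (H = 3*(-1) = -3)
I(n, S) = -3 (I(n, S) = 0 - 3 = -3)
-11 + I(5, 1)*13 = -11 - 3*13 = -11 - 39 = -50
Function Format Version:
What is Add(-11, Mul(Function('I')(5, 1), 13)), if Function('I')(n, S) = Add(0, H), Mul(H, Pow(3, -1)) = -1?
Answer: -50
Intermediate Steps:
H = -3 (H = Mul(3, -1) = -3)
Function('I')(n, S) = -3 (Function('I')(n, S) = Add(0, -3) = -3)
Add(-11, Mul(Function('I')(5, 1), 13)) = Add(-11, Mul(-3, 13)) = Add(-11, -39) = -50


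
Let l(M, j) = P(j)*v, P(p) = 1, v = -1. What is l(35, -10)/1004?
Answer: -1/1004 ≈ -0.00099602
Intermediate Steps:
l(M, j) = -1 (l(M, j) = 1*(-1) = -1)
l(35, -10)/1004 = -1/1004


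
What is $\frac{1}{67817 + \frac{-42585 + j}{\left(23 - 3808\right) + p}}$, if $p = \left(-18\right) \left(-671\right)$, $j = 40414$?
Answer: $\frac{8293}{562404210} \approx 1.4746 \cdot 10^{-5}$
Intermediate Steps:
$p = 12078$
$\frac{1}{67817 + \frac{-42585 + j}{\left(23 - 3808\right) + p}} = \frac{1}{67817 + \frac{-42585 + 40414}{\left(23 - 3808\right) + 12078}} = \frac{1}{67817 - \frac{2171}{\left(23 - 3808\right) + 12078}} = \frac{1}{67817 - \frac{2171}{-3785 + 12078}} = \frac{1}{67817 - \frac{2171}{8293}} = \frac{1}{\frac{562404210}{8293}} = \frac{8293}{562404210}$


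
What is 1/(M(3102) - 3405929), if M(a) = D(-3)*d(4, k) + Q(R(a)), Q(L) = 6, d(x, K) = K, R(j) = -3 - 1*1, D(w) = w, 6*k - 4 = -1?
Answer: -2/6811849 ≈ -2.9361e-7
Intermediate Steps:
k = 1/2 (k = 2/3 + (1/6)*(-1) = 2/3 - 1/6 = 1/2 ≈ 0.50000)
R(j) = -4 (R(j) = -3 - 1 = -4)
M(a) = 9/2 (M(a) = -3*1/2 + 6 = -3/2 + 6 = 9/2)
1/(M(3102) - 3405929) = 1/(9/2 - 3405929) = 1/(-6811849/2) = -2/6811849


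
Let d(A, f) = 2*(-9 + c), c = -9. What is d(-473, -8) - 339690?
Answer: -339726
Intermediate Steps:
d(A, f) = -36 (d(A, f) = 2*(-9 - 9) = 2*(-18) = -36)
d(-473, -8) - 339690 = -36 - 339690 = -339726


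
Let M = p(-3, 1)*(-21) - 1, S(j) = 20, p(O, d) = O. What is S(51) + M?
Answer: 82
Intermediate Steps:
M = 62 (M = -3*(-21) - 1 = 63 - 1 = 62)
S(51) + M = 20 + 62 = 82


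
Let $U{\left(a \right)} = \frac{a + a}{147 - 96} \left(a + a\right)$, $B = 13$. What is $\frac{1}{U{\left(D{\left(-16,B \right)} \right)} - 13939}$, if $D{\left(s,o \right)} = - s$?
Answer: $- \frac{51}{709865} \approx -7.1845 \cdot 10^{-5}$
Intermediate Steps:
$U{\left(a \right)} = \frac{4 a^{2}}{51}$ ($U{\left(a \right)} = \frac{2 a}{51} \cdot 2 a = \frac{4 a^{2}}{51}$)
$\frac{1}{U{\left(D{\left(-16,B \right)} \right)} - 13939} = \frac{1}{\frac{4 \left(\left(-1\right) \left(-16\right)\right)^{2}}{51} - 13939} = \frac{1}{\frac{4 \cdot 16^{2}}{51} - 13939} = \frac{1}{\frac{4}{51} \cdot 256 - 13939} = \frac{1}{\frac{1024}{51} - 13939} = \frac{1}{- \frac{709865}{51}} = - \frac{51}{709865}$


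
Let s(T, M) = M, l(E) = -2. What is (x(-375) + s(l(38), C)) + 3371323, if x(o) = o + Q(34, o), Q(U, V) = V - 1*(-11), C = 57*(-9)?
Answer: 3370071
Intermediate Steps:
C = -513
Q(U, V) = 11 + V (Q(U, V) = V + 11 = 11 + V)
x(o) = 11 + 2*o (x(o) = o + (11 + o) = 11 + 2*o)
(x(-375) + s(l(38), C)) + 3371323 = ((11 + 2*(-375)) - 513) + 3371323 = ((11 - 750) - 513) + 3371323 = (-739 - 513) + 3371323 = -1252 + 3371323 = 3370071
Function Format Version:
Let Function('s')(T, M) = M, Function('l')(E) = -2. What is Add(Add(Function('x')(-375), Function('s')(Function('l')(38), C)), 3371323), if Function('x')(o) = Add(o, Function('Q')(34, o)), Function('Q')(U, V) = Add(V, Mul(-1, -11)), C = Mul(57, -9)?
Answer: 3370071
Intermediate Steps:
C = -513
Function('Q')(U, V) = Add(11, V) (Function('Q')(U, V) = Add(V, 11) = Add(11, V))
Function('x')(o) = Add(11, Mul(2, o)) (Function('x')(o) = Add(o, Add(11, o)) = Add(11, Mul(2, o)))
Add(Add(Function('x')(-375), Function('s')(Function('l')(38), C)), 3371323) = Add(Add(Add(11, Mul(2, -375)), -513), 3371323) = Add(Add(Add(11, -750), -513), 3371323) = Add(Add(-739, -513), 3371323) = Add(-1252, 3371323) = 3370071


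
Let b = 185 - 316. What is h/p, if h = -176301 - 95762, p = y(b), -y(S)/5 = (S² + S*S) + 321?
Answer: 272063/173215 ≈ 1.5707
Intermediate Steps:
b = -131
y(S) = -1605 - 10*S² (y(S) = -5*((S² + S*S) + 321) = -5*((S² + S²) + 321) = -5*(2*S² + 321) = -5*(321 + 2*S²) = -1605 - 10*S²)
p = -173215 (p = -1605 - 10*(-131)² = -1605 - 10*17161 = -1605 - 171610 = -173215)
h = -272063
h/p = -272063/(-173215) = -272063*(-1/173215) = 272063/173215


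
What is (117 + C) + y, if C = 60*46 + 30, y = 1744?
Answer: 4651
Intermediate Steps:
C = 2790 (C = 2760 + 30 = 2790)
(117 + C) + y = (117 + 2790) + 1744 = 2907 + 1744 = 4651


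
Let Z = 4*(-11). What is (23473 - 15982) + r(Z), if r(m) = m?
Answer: 7447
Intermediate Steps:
Z = -44
(23473 - 15982) + r(Z) = (23473 - 15982) - 44 = 7491 - 44 = 7447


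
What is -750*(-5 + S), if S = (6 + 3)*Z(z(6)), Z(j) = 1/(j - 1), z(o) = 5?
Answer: 4125/2 ≈ 2062.5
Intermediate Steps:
Z(j) = 1/(-1 + j)
S = 9/4 (S = (6 + 3)/(-1 + 5) = 9/4 ≈ 2.2500)
-750*(-5 + S) = -750*(-5 + 9/4) = -(-4125)/2 = -750*(-11/4) = 4125/2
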